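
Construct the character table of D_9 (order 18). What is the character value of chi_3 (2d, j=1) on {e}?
Conjugacy classes: {e} of size 1, {r^1, r^8} of size 2, {r^2, r^7} of size 2, {r^3, r^6} of size 2, {r^4, r^5} of size 2, {s, sr, ..., sr^8} of size 9.
Character table:
  irrep \ class              {e} (size 1)  {r^1, r^8} (size 2)  {r^2, r^7} (size 2)  {r^3, r^6} (size 2)  {r^4, r^5} (size 2)  {s, sr, ..., sr^8} (size 9)
  chi_1 (triv)               1             1                    1                    1                    1                    1                          
  chi_2 (sign: r->1, s->-1)  1             1                    1                    1                    1                    -1                         
  chi_3 (2d, j=1)            2             2*cos(2*pi/9)        2*cos(4*pi/9)        -1                   -2*cos(pi/9)         0                          
  chi_4 (2d, j=2)            2             2*cos(4*pi/9)        -2*cos(pi/9)         -1                   2*cos(2*pi/9)        0                          
  chi_5 (2d, j=3)            2             -1                   -1                   2                    -1                   0                          
  chi_6 (2d, j=4)            2             -2*cos(pi/9)         2*cos(2*pi/9)        -1                   2*cos(4*pi/9)        0                          

Spot check: chi_3 (2d, j=1) on {e} = 2.

Derivation: D_9 has order 2*9 = 18 with 6 conjugacy classes, hence 6 irreducibles. Sum of squared dims 1 + 1 + 4 + 4 + 4 + 4 = 18 = |G|. Linear characters come from the abelianisation; the 2-dimensional irreps have character r^k -> 2*cos(2*pi*j*k/9), reflections -> 0.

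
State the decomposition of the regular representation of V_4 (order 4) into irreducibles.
Each irreducible V_i of dimension d_i appears with multiplicity d_i, i.e. rho_reg = (direct sum over all irreducibles V_i) d_i V_i. The irreducible dimensions for V_4 are 1, 1, 1, 1: 4 irreducibles of dimension 1, each with multiplicity 1. Total dimension 4*1*1 = 4 = |G|.

General theorem: in the regular representation of a finite group G, each irreducible appears with multiplicity equal to its dimension. Check: dim(rho_reg) = sum d_i^2 = 1 + 1 + 1 + 1 = 4 = |G|.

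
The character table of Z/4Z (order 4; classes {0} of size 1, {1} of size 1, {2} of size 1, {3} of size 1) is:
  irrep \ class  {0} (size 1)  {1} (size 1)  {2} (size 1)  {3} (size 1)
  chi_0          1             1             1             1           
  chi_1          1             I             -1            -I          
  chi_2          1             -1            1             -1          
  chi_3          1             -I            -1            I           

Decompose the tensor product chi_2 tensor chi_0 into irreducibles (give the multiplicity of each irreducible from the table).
chi_2 tensor chi_0 = chi_2 (all other irreducibles have multiplicity 0).

Justification: The character of a tensor product is the pointwise product (chi_2 * chi_0)(C) = chi_2(C) * chi_0(C):
  {0}: (1)*(1), {1}: (-1)*(1), {2}: (1)*(1), {3}: (-1)*(1)
so (chi_2 * chi_0) takes values
  {0} -> 1, {1} -> -1, {2} -> 1, {3} -> -1.
Now take the inner product of this character with each irreducible chi from the table, <chi_2*chi_0, chi> = (1/4) sum_C |C| (chi_2*chi_0)(C) conj(chi(C)):
  <chi_2*chi_0, chi_0> = (1/4)[1*(1)*conj(1) + 1*(-1)*conj(1) + 1*(1)*conj(1) + 1*(-1)*conj(1)]
      = (1/4)[(1) + (-1) + (1) + (-1)] = 0/4 = 0
  <chi_2*chi_0, chi_1> = (1/4)[1*(1)*conj(1) + 1*(-1)*conj(I) + 1*(1)*conj(-1) + 1*(-1)*conj(-I)]
      = (1/4)[(1) + (I) + (-1) + (-I)] = 0/4 = 0
  <chi_2*chi_0, chi_2> = (1/4)[1*(1)*conj(1) + 1*(-1)*conj(-1) + 1*(1)*conj(1) + 1*(-1)*conj(-1)]
      = (1/4)[(1) + (1) + (1) + (1)] = 4/4 = 1
  <chi_2*chi_0, chi_3> = (1/4)[1*(1)*conj(1) + 1*(-1)*conj(-I) + 1*(1)*conj(-1) + 1*(-1)*conj(I)]
      = (1/4)[(1) + (-I) + (-1) + (I)] = 0/4 = 0
(Exp terms are combined using exp(i*s)*conj(exp(i*t)) = exp(i*(s-t)), and sums of them are collapsed using the identity that for every m > 1 the m distinct m-th roots of unity sum to 0, e.g. 1 + exp(2*I*pi/3) + exp(-2*I*pi/3) = 0.)
Hence the multiplicities are chi_2: 1. Dimension check: dim(chi_2)*dim(chi_0) = 1*1 = 1 and sum (mult * dim) = 1*1 = 1.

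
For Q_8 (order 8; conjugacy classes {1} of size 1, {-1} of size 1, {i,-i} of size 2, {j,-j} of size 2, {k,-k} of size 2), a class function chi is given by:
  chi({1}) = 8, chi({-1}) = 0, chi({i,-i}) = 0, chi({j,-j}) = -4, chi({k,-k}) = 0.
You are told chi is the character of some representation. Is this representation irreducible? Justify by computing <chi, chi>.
Not irreducible (reducible): <chi, chi> = 12 > 1.

Working: <chi, chi> = (1/|G|) sum_C |C| * |chi(C)|^2 = (1/8)[1*|8|^2 + 1*|0|^2 + 2*|0|^2 + 2*|-4|^2 + 2*|0|^2]
  = (1/8)[(64) + (0) + (0) + (32) + (0)] = 96/8 = 12.
A character is irreducible iff <chi, chi> = 1, so this representation is reducible.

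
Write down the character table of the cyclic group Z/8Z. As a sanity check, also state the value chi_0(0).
Character table of Z/8Z (irreps indexed chi_0,...,chi_7 with chi_k(m) = zeta_8^(k*m), zeta_8 = exp(2*pi*i/8)):
  irrep \ class  {0} (size 1)  {1} (size 1)    {2} (size 1)  {3} (size 1)    {4} (size 1)  {5} (size 1)    {6} (size 1)  {7} (size 1)  
  chi_0          1             1               1             1               1             1               1             1             
  chi_1          1             exp(I*pi/4)     I             exp(3*I*pi/4)   -1            exp(-3*I*pi/4)  -I            exp(-I*pi/4)  
  chi_2          1             I               -1            -I              1             I               -1            -I            
  chi_3          1             exp(3*I*pi/4)   -I            exp(I*pi/4)     -1            exp(-I*pi/4)    I             exp(-3*I*pi/4)
  chi_4          1             -1              1             -1              1             -1              1             -1            
  chi_5          1             exp(-3*I*pi/4)  I             exp(-I*pi/4)    -1            exp(I*pi/4)     -I            exp(3*I*pi/4) 
  chi_6          1             -I              -1            I               1             -I              -1            I             
  chi_7          1             exp(-I*pi/4)    -I            exp(-3*I*pi/4)  -1            exp(3*I*pi/4)   I             exp(I*pi/4)   

Spot check: chi_0(0) = zeta_8^(0*0) = zeta_8^0 = 1.

Derivation: Z/8Z is abelian, so all 8 irreducible complex representations are 1-dimensional. They are given by chi_k(m) = zeta_8^(k*m) for k = 0,...,7. Row orthogonality: sum_m chi_k(m) conj(chi_l(m)) = 8 * [k = l].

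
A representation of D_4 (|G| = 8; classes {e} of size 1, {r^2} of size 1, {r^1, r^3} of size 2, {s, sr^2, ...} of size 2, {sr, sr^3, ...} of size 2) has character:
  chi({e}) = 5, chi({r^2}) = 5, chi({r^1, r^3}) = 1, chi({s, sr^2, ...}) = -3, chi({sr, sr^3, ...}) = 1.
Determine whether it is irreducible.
Not irreducible (reducible): <chi, chi> = 9 > 1.

Details: <chi, chi> = (1/|G|) sum_C |C| * |chi(C)|^2 = (1/8)[1*|5|^2 + 1*|5|^2 + 2*|1|^2 + 2*|-3|^2 + 2*|1|^2]
  = (1/8)[(25) + (25) + (2) + (18) + (2)] = 72/8 = 9.
A character is irreducible iff <chi, chi> = 1, so this representation is reducible.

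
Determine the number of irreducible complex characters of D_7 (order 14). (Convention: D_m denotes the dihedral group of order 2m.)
5

Justification: The number of irreducible complex representations of a finite group equals its number of conjugacy classes. D_7 has 5 conjugacy classes ((n+3)/2 for n odd), so D_7 (order 14) has exactly 5 irreducible complex representations.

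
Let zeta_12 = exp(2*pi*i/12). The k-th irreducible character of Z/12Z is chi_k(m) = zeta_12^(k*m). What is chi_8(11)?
chi_8(11) = zeta_12^88 = exp(2*I*pi/3)

Proof sketch: chi_8(11) = zeta_12^(8*11) = zeta_12^88. Since zeta_12^12 = 1, this equals zeta_12^4 = exp(2*pi*i*4/12) = exp(2*I*pi/3).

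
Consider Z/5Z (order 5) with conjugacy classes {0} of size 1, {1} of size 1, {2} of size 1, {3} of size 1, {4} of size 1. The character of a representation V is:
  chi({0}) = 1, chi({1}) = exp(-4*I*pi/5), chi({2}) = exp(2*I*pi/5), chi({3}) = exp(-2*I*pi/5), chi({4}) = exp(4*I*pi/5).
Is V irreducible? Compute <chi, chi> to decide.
Irreducible: <chi, chi> = 1.

Working: <chi, chi> = (1/|G|) sum_C |C| * |chi(C)|^2 = (1/5)[1*|1|^2 + 1*|exp(-4*I*pi/5)|^2 + 1*|exp(2*I*pi/5)|^2 + 1*|exp(-2*I*pi/5)|^2 + 1*|exp(4*I*pi/5)|^2]
  = (1/5)[(1) + (1) + (1) + (1) + (1)] = 5/5 = 1.
(Exp terms are combined using exp(i*s)*conj(exp(i*t)) = exp(i*(s-t)), and sums of them are collapsed using the identity that for every m > 1 the m distinct m-th roots of unity sum to 0, e.g. 1 + exp(2*I*pi/3) + exp(-2*I*pi/3) = 0.)
A character is irreducible iff <chi, chi> = 1, so this representation is irreducible.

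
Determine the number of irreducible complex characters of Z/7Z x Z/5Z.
35

Solution. The number of irreducible complex representations of a finite group equals its number of conjugacy classes. Z/7Z x Z/5Z is abelian of order 35, so every element is its own conjugacy class: 35 classes, so Z/7Z x Z/5Z (order 35) has exactly 35 irreducible complex representations.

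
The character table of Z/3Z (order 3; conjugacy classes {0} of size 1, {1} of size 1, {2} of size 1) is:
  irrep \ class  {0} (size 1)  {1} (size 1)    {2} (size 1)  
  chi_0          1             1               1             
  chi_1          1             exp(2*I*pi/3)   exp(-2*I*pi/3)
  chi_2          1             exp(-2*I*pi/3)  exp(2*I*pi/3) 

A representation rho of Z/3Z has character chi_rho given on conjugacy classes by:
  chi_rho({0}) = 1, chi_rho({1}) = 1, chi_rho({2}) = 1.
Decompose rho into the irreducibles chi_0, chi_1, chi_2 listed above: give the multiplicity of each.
Multiplicities: chi_0: 1, chi_1: 0, chi_2: 0.

Justification: Use <chi_rho, chi> = (1/|G|) sum_C |C| * chi_rho(C) * conj(chi(C)) with |G| = 3 for each irreducible chi in the table:
  <chi_rho, chi_0> = (1/3)[1*(1)*conj(1) + 1*(1)*conj(1) + 1*(1)*conj(1)]
      = (1/3)[(1) + (1) + (1)] = 3/3 = 1
  <chi_rho, chi_1> = (1/3)[1*(1)*conj(1) + 1*(1)*conj(exp(2*I*pi/3)) + 1*(1)*conj(exp(-2*I*pi/3))]
      = (1/3)[(1) + (exp(-2*I*pi/3)) + (exp(2*I*pi/3))] = 0/3 = 0
  <chi_rho, chi_2> = (1/3)[1*(1)*conj(1) + 1*(1)*conj(exp(-2*I*pi/3)) + 1*(1)*conj(exp(2*I*pi/3))]
      = (1/3)[(1) + (exp(2*I*pi/3)) + (exp(-2*I*pi/3))] = 0/3 = 0
(Exp terms are combined using exp(i*s)*conj(exp(i*t)) = exp(i*(s-t)), and sums of them are collapsed using the identity that for every m > 1 the m distinct m-th roots of unity sum to 0, e.g. 1 + exp(2*I*pi/3) + exp(-2*I*pi/3) = 0.)
Dimension check: dim(rho) = sum (mult * dim) = 1*1 + 0*1 + 0*1 = 1 = chi_rho(e) = 1.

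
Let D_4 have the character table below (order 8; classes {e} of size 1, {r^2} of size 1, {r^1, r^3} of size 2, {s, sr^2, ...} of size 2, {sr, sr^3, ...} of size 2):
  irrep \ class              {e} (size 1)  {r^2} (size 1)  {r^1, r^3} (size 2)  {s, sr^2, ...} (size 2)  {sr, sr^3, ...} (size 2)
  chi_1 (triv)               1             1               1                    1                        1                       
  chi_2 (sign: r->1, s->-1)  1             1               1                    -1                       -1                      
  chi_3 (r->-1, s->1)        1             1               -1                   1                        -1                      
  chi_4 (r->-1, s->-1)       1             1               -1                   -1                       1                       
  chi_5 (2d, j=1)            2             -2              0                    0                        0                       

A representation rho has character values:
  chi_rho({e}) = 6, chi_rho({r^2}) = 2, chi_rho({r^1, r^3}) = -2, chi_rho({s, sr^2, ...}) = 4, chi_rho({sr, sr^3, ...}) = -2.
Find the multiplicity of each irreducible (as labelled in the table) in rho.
Multiplicities: chi_1: 1, chi_2: 0, chi_3: 3, chi_4: 0, chi_5: 1.

Solution. Use <chi_rho, chi> = (1/|G|) sum_C |C| * chi_rho(C) * conj(chi(C)) with |G| = 8 for each irreducible chi in the table:
  <chi_rho, chi_1> = (1/8)[1*(6)*conj(1) + 1*(2)*conj(1) + 2*(-2)*conj(1) + 2*(4)*conj(1) + 2*(-2)*conj(1)]
      = (1/8)[(6) + (2) + (-4) + (8) + (-4)] = 8/8 = 1
  <chi_rho, chi_2> = (1/8)[1*(6)*conj(1) + 1*(2)*conj(1) + 2*(-2)*conj(1) + 2*(4)*conj(-1) + 2*(-2)*conj(-1)]
      = (1/8)[(6) + (2) + (-4) + (-8) + (4)] = 0/8 = 0
  <chi_rho, chi_3> = (1/8)[1*(6)*conj(1) + 1*(2)*conj(1) + 2*(-2)*conj(-1) + 2*(4)*conj(1) + 2*(-2)*conj(-1)]
      = (1/8)[(6) + (2) + (4) + (8) + (4)] = 24/8 = 3
  <chi_rho, chi_4> = (1/8)[1*(6)*conj(1) + 1*(2)*conj(1) + 2*(-2)*conj(-1) + 2*(4)*conj(-1) + 2*(-2)*conj(1)]
      = (1/8)[(6) + (2) + (4) + (-8) + (-4)] = 0/8 = 0
  <chi_rho, chi_5> = (1/8)[1*(6)*conj(2) + 1*(2)*conj(-2) + 2*(-2)*conj(0) + 2*(4)*conj(0) + 2*(-2)*conj(0)]
      = (1/8)[(12) + (-4) + (0) + (0) + (0)] = 8/8 = 1
Dimension check: dim(rho) = sum (mult * dim) = 1*1 + 0*1 + 3*1 + 0*1 + 1*2 = 6 = chi_rho(e) = 6.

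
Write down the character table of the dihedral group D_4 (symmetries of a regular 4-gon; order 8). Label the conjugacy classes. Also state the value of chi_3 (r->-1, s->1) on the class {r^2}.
Conjugacy classes: {e} of size 1, {r^2} of size 1, {r^1, r^3} of size 2, {s, sr^2, ...} of size 2, {sr, sr^3, ...} of size 2.
Character table:
  irrep \ class              {e} (size 1)  {r^2} (size 1)  {r^1, r^3} (size 2)  {s, sr^2, ...} (size 2)  {sr, sr^3, ...} (size 2)
  chi_1 (triv)               1             1               1                    1                        1                       
  chi_2 (sign: r->1, s->-1)  1             1               1                    -1                       -1                      
  chi_3 (r->-1, s->1)        1             1               -1                   1                        -1                      
  chi_4 (r->-1, s->-1)       1             1               -1                   -1                       1                       
  chi_5 (2d, j=1)            2             -2              0                    0                        0                       

Spot check: chi_3 (r->-1, s->1) on {r^2} = 1.

Solution. D_4 has order 2*4 = 8 with 5 conjugacy classes, hence 5 irreducibles. Sum of squared dims 1 + 1 + 1 + 1 + 4 = 8 = |G|. Linear characters come from the abelianisation; the 2-dimensional irreps have character r^k -> 2*cos(2*pi*j*k/4), reflections -> 0.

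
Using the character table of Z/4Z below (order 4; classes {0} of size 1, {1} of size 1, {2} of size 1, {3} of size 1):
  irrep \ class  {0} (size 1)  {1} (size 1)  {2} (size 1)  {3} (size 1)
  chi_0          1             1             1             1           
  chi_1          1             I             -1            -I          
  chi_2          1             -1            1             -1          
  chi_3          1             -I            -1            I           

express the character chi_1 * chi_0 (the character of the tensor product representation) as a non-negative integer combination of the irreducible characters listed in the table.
chi_1 tensor chi_0 = chi_1 (all other irreducibles have multiplicity 0).

Details: The character of a tensor product is the pointwise product (chi_1 * chi_0)(C) = chi_1(C) * chi_0(C):
  {0}: (1)*(1), {1}: (I)*(1), {2}: (-1)*(1), {3}: (-I)*(1)
so (chi_1 * chi_0) takes values
  {0} -> 1, {1} -> I, {2} -> -1, {3} -> -I.
Now take the inner product of this character with each irreducible chi from the table, <chi_1*chi_0, chi> = (1/4) sum_C |C| (chi_1*chi_0)(C) conj(chi(C)):
  <chi_1*chi_0, chi_0> = (1/4)[1*(1)*conj(1) + 1*(I)*conj(1) + 1*(-1)*conj(1) + 1*(-I)*conj(1)]
      = (1/4)[(1) + (I) + (-1) + (-I)] = 0/4 = 0
  <chi_1*chi_0, chi_1> = (1/4)[1*(1)*conj(1) + 1*(I)*conj(I) + 1*(-1)*conj(-1) + 1*(-I)*conj(-I)]
      = (1/4)[(1) + (1) + (1) + (1)] = 4/4 = 1
  <chi_1*chi_0, chi_2> = (1/4)[1*(1)*conj(1) + 1*(I)*conj(-1) + 1*(-1)*conj(1) + 1*(-I)*conj(-1)]
      = (1/4)[(1) + (-I) + (-1) + (I)] = 0/4 = 0
  <chi_1*chi_0, chi_3> = (1/4)[1*(1)*conj(1) + 1*(I)*conj(-I) + 1*(-1)*conj(-1) + 1*(-I)*conj(I)]
      = (1/4)[(1) + (-1) + (1) + (-1)] = 0/4 = 0
(Exp terms are combined using exp(i*s)*conj(exp(i*t)) = exp(i*(s-t)), and sums of them are collapsed using the identity that for every m > 1 the m distinct m-th roots of unity sum to 0, e.g. 1 + exp(2*I*pi/3) + exp(-2*I*pi/3) = 0.)
Hence the multiplicities are chi_1: 1. Dimension check: dim(chi_1)*dim(chi_0) = 1*1 = 1 and sum (mult * dim) = 1*1 = 1.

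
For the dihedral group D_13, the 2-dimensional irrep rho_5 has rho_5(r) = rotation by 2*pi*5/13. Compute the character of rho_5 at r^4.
chi_{rho_5}(r^4) = 2*cos(2*pi*5*4/13) = -2*cos(pi/13)

Working: rho_5(r^4) is rotation by angle 2*pi*5*4/13, whose trace is 2*cos(2*pi*5*4/13) = -2*cos(pi/13).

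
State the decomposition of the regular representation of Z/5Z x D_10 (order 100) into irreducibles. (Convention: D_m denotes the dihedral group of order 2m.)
Each irreducible V_i of dimension d_i appears with multiplicity d_i, i.e. rho_reg = (direct sum over all irreducibles V_i) d_i V_i. The irreducible dimensions for Z/5Z x D_10 are 1, 1, 1, 1, 1, 1, 1, 1, 1, 1, 1, 1, 1, 1, 1, 1, 1, 1, 1, 1, 2, 2, 2, 2, 2, 2, 2, 2, 2, 2, 2, 2, 2, 2, 2, 2, 2, 2, 2, 2: 20 irreducibles of dimension 1, each with multiplicity 1; 20 irreducibles of dimension 2, each with multiplicity 2. Total dimension 20*1*1 + 20*2*2 = 100 = |G|.

Justification: General theorem: in the regular representation of a finite group G, each irreducible appears with multiplicity equal to its dimension. Check: dim(rho_reg) = sum d_i^2 = 1 + 1 + 1 + 1 + 1 + 1 + 1 + 1 + 1 + 1 + 1 + 1 + 1 + 1 + 1 + 1 + 1 + 1 + 1 + 1 + 4 + 4 + 4 + 4 + 4 + 4 + 4 + 4 + 4 + 4 + 4 + 4 + 4 + 4 + 4 + 4 + 4 + 4 + 4 + 4 = 100 = |G|.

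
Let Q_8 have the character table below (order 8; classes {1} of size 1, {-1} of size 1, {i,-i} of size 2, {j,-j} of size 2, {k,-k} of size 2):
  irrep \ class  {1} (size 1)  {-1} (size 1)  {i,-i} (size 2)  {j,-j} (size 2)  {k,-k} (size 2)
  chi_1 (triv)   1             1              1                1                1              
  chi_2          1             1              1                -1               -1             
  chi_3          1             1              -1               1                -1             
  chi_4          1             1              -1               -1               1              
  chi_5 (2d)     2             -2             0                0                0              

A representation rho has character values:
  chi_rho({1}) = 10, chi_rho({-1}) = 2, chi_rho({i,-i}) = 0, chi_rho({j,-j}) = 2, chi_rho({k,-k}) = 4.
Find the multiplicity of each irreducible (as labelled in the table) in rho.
Multiplicities: chi_1: 3, chi_2: 0, chi_3: 1, chi_4: 2, chi_5: 2.

Use <chi_rho, chi> = (1/|G|) sum_C |C| * chi_rho(C) * conj(chi(C)) with |G| = 8 for each irreducible chi in the table:
  <chi_rho, chi_1> = (1/8)[1*(10)*conj(1) + 1*(2)*conj(1) + 2*(0)*conj(1) + 2*(2)*conj(1) + 2*(4)*conj(1)]
      = (1/8)[(10) + (2) + (0) + (4) + (8)] = 24/8 = 3
  <chi_rho, chi_2> = (1/8)[1*(10)*conj(1) + 1*(2)*conj(1) + 2*(0)*conj(1) + 2*(2)*conj(-1) + 2*(4)*conj(-1)]
      = (1/8)[(10) + (2) + (0) + (-4) + (-8)] = 0/8 = 0
  <chi_rho, chi_3> = (1/8)[1*(10)*conj(1) + 1*(2)*conj(1) + 2*(0)*conj(-1) + 2*(2)*conj(1) + 2*(4)*conj(-1)]
      = (1/8)[(10) + (2) + (0) + (4) + (-8)] = 8/8 = 1
  <chi_rho, chi_4> = (1/8)[1*(10)*conj(1) + 1*(2)*conj(1) + 2*(0)*conj(-1) + 2*(2)*conj(-1) + 2*(4)*conj(1)]
      = (1/8)[(10) + (2) + (0) + (-4) + (8)] = 16/8 = 2
  <chi_rho, chi_5> = (1/8)[1*(10)*conj(2) + 1*(2)*conj(-2) + 2*(0)*conj(0) + 2*(2)*conj(0) + 2*(4)*conj(0)]
      = (1/8)[(20) + (-4) + (0) + (0) + (0)] = 16/8 = 2
Dimension check: dim(rho) = sum (mult * dim) = 3*1 + 0*1 + 1*1 + 2*1 + 2*2 = 10 = chi_rho(e) = 10.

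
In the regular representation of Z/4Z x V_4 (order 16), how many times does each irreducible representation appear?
Each irreducible V_i of dimension d_i appears with multiplicity d_i, i.e. rho_reg = (direct sum over all irreducibles V_i) d_i V_i. The irreducible dimensions for Z/4Z x V_4 are 1, 1, 1, 1, 1, 1, 1, 1, 1, 1, 1, 1, 1, 1, 1, 1: 16 irreducibles of dimension 1, each with multiplicity 1. Total dimension 16*1*1 = 16 = |G|.

Solution. General theorem: in the regular representation of a finite group G, each irreducible appears with multiplicity equal to its dimension. Check: dim(rho_reg) = sum d_i^2 = 1 + 1 + 1 + 1 + 1 + 1 + 1 + 1 + 1 + 1 + 1 + 1 + 1 + 1 + 1 + 1 = 16 = |G|.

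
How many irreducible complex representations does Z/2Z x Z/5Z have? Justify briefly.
10

Explanation: The number of irreducible complex representations of a finite group equals its number of conjugacy classes. Z/2Z x Z/5Z is abelian of order 10, so every element is its own conjugacy class: 10 classes, so Z/2Z x Z/5Z (order 10) has exactly 10 irreducible complex representations.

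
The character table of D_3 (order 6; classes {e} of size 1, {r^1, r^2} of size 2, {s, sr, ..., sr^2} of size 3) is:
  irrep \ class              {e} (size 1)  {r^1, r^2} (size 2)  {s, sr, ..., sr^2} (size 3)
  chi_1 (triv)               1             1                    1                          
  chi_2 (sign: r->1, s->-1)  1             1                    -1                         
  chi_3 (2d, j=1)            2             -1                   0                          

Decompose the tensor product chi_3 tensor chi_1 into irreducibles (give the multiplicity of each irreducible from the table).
chi_3 tensor chi_1 = chi_3 (all other irreducibles have multiplicity 0).

Explanation: The character of a tensor product is the pointwise product (chi_3 * chi_1)(C) = chi_3(C) * chi_1(C):
  {e}: (2)*(1), {r^1, r^2}: (-1)*(1), {s, sr, ..., sr^2}: (0)*(1)
so (chi_3 * chi_1) takes values
  {e} -> 2, {r^1, r^2} -> -1, {s, sr, ..., sr^2} -> 0.
Now take the inner product of this character with each irreducible chi from the table, <chi_3*chi_1, chi> = (1/6) sum_C |C| (chi_3*chi_1)(C) conj(chi(C)):
  <chi_3*chi_1, chi_1> = (1/6)[1*(2)*conj(1) + 2*(-1)*conj(1) + 3*(0)*conj(1)]
      = (1/6)[(2) + (-2) + (0)] = 0/6 = 0
  <chi_3*chi_1, chi_2> = (1/6)[1*(2)*conj(1) + 2*(-1)*conj(1) + 3*(0)*conj(-1)]
      = (1/6)[(2) + (-2) + (0)] = 0/6 = 0
  <chi_3*chi_1, chi_3> = (1/6)[1*(2)*conj(2) + 2*(-1)*conj(-1) + 3*(0)*conj(0)]
      = (1/6)[(4) + (2) + (0)] = 6/6 = 1
Hence the multiplicities are chi_3: 1. Dimension check: dim(chi_3)*dim(chi_1) = 2*1 = 2 and sum (mult * dim) = 1*2 = 2.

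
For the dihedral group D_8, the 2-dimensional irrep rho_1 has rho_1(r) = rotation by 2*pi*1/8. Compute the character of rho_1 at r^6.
chi_{rho_1}(r^6) = 2*cos(2*pi*1*6/8) = 0

Solution. rho_1(r^6) is rotation by angle 2*pi*1*6/8, whose trace is 2*cos(2*pi*1*6/8) = 0.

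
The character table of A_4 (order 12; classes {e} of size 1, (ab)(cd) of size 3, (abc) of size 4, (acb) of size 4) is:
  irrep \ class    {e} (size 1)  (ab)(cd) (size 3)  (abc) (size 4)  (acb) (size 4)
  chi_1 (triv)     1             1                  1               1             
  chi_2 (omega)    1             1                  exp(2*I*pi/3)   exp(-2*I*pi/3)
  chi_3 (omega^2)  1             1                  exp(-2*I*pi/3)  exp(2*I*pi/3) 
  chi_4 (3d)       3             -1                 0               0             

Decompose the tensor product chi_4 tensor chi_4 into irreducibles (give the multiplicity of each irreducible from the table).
chi_4 tensor chi_4 = chi_1 + chi_2 + chi_3 + 2*chi_4 (all other irreducibles have multiplicity 0).

Argument: The character of a tensor product is the pointwise product (chi_4 * chi_4)(C) = chi_4(C) * chi_4(C):
  {e}: (3)*(3), (ab)(cd): (-1)*(-1), (abc): (0)*(0), (acb): (0)*(0)
so (chi_4 * chi_4) takes values
  {e} -> 9, (ab)(cd) -> 1, (abc) -> 0, (acb) -> 0.
Now take the inner product of this character with each irreducible chi from the table, <chi_4*chi_4, chi> = (1/12) sum_C |C| (chi_4*chi_4)(C) conj(chi(C)):
  <chi_4*chi_4, chi_1> = (1/12)[1*(9)*conj(1) + 3*(1)*conj(1) + 4*(0)*conj(1) + 4*(0)*conj(1)]
      = (1/12)[(9) + (3) + (0) + (0)] = 12/12 = 1
  <chi_4*chi_4, chi_2> = (1/12)[1*(9)*conj(1) + 3*(1)*conj(1) + 4*(0)*conj(exp(2*I*pi/3)) + 4*(0)*conj(exp(-2*I*pi/3))]
      = (1/12)[(9) + (3) + (0) + (0)] = 12/12 = 1
  <chi_4*chi_4, chi_3> = (1/12)[1*(9)*conj(1) + 3*(1)*conj(1) + 4*(0)*conj(exp(-2*I*pi/3)) + 4*(0)*conj(exp(2*I*pi/3))]
      = (1/12)[(9) + (3) + (0) + (0)] = 12/12 = 1
  <chi_4*chi_4, chi_4> = (1/12)[1*(9)*conj(3) + 3*(1)*conj(-1) + 4*(0)*conj(0) + 4*(0)*conj(0)]
      = (1/12)[(27) + (-3) + (0) + (0)] = 24/12 = 2
(Exp terms are combined using exp(i*s)*conj(exp(i*t)) = exp(i*(s-t)), and sums of them are collapsed using the identity that for every m > 1 the m distinct m-th roots of unity sum to 0, e.g. 1 + exp(2*I*pi/3) + exp(-2*I*pi/3) = 0.)
Hence the multiplicities are chi_1: 1, chi_2: 1, chi_3: 1, chi_4: 2. Dimension check: dim(chi_4)*dim(chi_4) = 3*3 = 9 and sum (mult * dim) = 1*1 + 1*1 + 1*1 + 2*3 = 9.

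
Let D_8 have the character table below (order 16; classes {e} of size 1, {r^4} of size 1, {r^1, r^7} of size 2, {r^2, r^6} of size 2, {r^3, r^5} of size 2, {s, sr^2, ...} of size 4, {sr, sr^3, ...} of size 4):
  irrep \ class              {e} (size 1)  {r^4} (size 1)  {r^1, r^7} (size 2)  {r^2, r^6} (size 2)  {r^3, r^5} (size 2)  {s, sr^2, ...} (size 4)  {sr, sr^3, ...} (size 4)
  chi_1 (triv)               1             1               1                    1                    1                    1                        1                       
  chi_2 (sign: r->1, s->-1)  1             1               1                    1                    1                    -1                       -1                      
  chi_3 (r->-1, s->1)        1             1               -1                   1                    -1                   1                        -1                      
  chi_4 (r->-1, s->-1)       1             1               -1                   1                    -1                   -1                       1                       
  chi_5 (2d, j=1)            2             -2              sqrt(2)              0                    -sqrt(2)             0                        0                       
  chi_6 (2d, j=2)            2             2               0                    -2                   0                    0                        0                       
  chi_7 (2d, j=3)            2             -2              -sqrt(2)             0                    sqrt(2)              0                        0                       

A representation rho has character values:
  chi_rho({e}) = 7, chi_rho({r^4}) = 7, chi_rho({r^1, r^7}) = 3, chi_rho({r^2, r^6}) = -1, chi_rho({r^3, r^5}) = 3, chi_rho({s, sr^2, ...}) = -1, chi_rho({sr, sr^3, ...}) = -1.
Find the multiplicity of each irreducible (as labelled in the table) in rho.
Multiplicities: chi_1: 1, chi_2: 2, chi_3: 0, chi_4: 0, chi_5: 0, chi_6: 2, chi_7: 0.

Use <chi_rho, chi> = (1/|G|) sum_C |C| * chi_rho(C) * conj(chi(C)) with |G| = 16 for each irreducible chi in the table:
  <chi_rho, chi_1> = (1/16)[1*(7)*conj(1) + 1*(7)*conj(1) + 2*(3)*conj(1) + 2*(-1)*conj(1) + 2*(3)*conj(1) + 4*(-1)*conj(1) + 4*(-1)*conj(1)]
      = (1/16)[(7) + (7) + (6) + (-2) + (6) + (-4) + (-4)] = 16/16 = 1
  <chi_rho, chi_2> = (1/16)[1*(7)*conj(1) + 1*(7)*conj(1) + 2*(3)*conj(1) + 2*(-1)*conj(1) + 2*(3)*conj(1) + 4*(-1)*conj(-1) + 4*(-1)*conj(-1)]
      = (1/16)[(7) + (7) + (6) + (-2) + (6) + (4) + (4)] = 32/16 = 2
  <chi_rho, chi_3> = (1/16)[1*(7)*conj(1) + 1*(7)*conj(1) + 2*(3)*conj(-1) + 2*(-1)*conj(1) + 2*(3)*conj(-1) + 4*(-1)*conj(1) + 4*(-1)*conj(-1)]
      = (1/16)[(7) + (7) + (-6) + (-2) + (-6) + (-4) + (4)] = 0/16 = 0
  <chi_rho, chi_4> = (1/16)[1*(7)*conj(1) + 1*(7)*conj(1) + 2*(3)*conj(-1) + 2*(-1)*conj(1) + 2*(3)*conj(-1) + 4*(-1)*conj(-1) + 4*(-1)*conj(1)]
      = (1/16)[(7) + (7) + (-6) + (-2) + (-6) + (4) + (-4)] = 0/16 = 0
  <chi_rho, chi_5> = (1/16)[1*(7)*conj(2) + 1*(7)*conj(-2) + 2*(3)*conj(sqrt(2)) + 2*(-1)*conj(0) + 2*(3)*conj(-sqrt(2)) + 4*(-1)*conj(0) + 4*(-1)*conj(0)]
      = (1/16)[(14) + (-14) + (6*sqrt(2)) + (0) + (-6*sqrt(2)) + (0) + (0)] = 0/16 = 0
  <chi_rho, chi_6> = (1/16)[1*(7)*conj(2) + 1*(7)*conj(2) + 2*(3)*conj(0) + 2*(-1)*conj(-2) + 2*(3)*conj(0) + 4*(-1)*conj(0) + 4*(-1)*conj(0)]
      = (1/16)[(14) + (14) + (0) + (4) + (0) + (0) + (0)] = 32/16 = 2
  <chi_rho, chi_7> = (1/16)[1*(7)*conj(2) + 1*(7)*conj(-2) + 2*(3)*conj(-sqrt(2)) + 2*(-1)*conj(0) + 2*(3)*conj(sqrt(2)) + 4*(-1)*conj(0) + 4*(-1)*conj(0)]
      = (1/16)[(14) + (-14) + (-6*sqrt(2)) + (0) + (6*sqrt(2)) + (0) + (0)] = 0/16 = 0
Dimension check: dim(rho) = sum (mult * dim) = 1*1 + 2*1 + 0*1 + 0*1 + 0*2 + 2*2 + 0*2 = 7 = chi_rho(e) = 7.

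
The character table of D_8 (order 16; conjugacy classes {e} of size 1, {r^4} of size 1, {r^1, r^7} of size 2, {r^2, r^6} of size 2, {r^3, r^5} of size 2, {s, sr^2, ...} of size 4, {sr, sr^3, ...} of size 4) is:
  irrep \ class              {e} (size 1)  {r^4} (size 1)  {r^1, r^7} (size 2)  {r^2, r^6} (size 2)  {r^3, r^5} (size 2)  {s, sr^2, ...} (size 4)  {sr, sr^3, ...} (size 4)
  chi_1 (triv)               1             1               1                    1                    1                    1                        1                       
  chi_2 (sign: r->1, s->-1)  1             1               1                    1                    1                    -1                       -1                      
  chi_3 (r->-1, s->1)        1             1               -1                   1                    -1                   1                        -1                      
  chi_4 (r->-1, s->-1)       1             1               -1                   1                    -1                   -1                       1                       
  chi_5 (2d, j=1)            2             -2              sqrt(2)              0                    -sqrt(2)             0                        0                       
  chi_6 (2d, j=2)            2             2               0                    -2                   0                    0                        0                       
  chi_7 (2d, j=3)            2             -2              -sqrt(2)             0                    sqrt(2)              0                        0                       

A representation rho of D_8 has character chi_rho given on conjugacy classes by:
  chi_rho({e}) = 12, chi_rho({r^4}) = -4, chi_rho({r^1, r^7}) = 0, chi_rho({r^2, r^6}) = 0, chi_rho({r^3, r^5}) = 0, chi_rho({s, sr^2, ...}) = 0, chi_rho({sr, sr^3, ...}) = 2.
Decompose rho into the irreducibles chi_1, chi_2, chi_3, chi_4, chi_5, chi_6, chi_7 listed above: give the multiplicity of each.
Multiplicities: chi_1: 1, chi_2: 0, chi_3: 0, chi_4: 1, chi_5: 2, chi_6: 1, chi_7: 2.

Justification: Use <chi_rho, chi> = (1/|G|) sum_C |C| * chi_rho(C) * conj(chi(C)) with |G| = 16 for each irreducible chi in the table:
  <chi_rho, chi_1> = (1/16)[1*(12)*conj(1) + 1*(-4)*conj(1) + 2*(0)*conj(1) + 2*(0)*conj(1) + 2*(0)*conj(1) + 4*(0)*conj(1) + 4*(2)*conj(1)]
      = (1/16)[(12) + (-4) + (0) + (0) + (0) + (0) + (8)] = 16/16 = 1
  <chi_rho, chi_2> = (1/16)[1*(12)*conj(1) + 1*(-4)*conj(1) + 2*(0)*conj(1) + 2*(0)*conj(1) + 2*(0)*conj(1) + 4*(0)*conj(-1) + 4*(2)*conj(-1)]
      = (1/16)[(12) + (-4) + (0) + (0) + (0) + (0) + (-8)] = 0/16 = 0
  <chi_rho, chi_3> = (1/16)[1*(12)*conj(1) + 1*(-4)*conj(1) + 2*(0)*conj(-1) + 2*(0)*conj(1) + 2*(0)*conj(-1) + 4*(0)*conj(1) + 4*(2)*conj(-1)]
      = (1/16)[(12) + (-4) + (0) + (0) + (0) + (0) + (-8)] = 0/16 = 0
  <chi_rho, chi_4> = (1/16)[1*(12)*conj(1) + 1*(-4)*conj(1) + 2*(0)*conj(-1) + 2*(0)*conj(1) + 2*(0)*conj(-1) + 4*(0)*conj(-1) + 4*(2)*conj(1)]
      = (1/16)[(12) + (-4) + (0) + (0) + (0) + (0) + (8)] = 16/16 = 1
  <chi_rho, chi_5> = (1/16)[1*(12)*conj(2) + 1*(-4)*conj(-2) + 2*(0)*conj(sqrt(2)) + 2*(0)*conj(0) + 2*(0)*conj(-sqrt(2)) + 4*(0)*conj(0) + 4*(2)*conj(0)]
      = (1/16)[(24) + (8) + (0) + (0) + (0) + (0) + (0)] = 32/16 = 2
  <chi_rho, chi_6> = (1/16)[1*(12)*conj(2) + 1*(-4)*conj(2) + 2*(0)*conj(0) + 2*(0)*conj(-2) + 2*(0)*conj(0) + 4*(0)*conj(0) + 4*(2)*conj(0)]
      = (1/16)[(24) + (-8) + (0) + (0) + (0) + (0) + (0)] = 16/16 = 1
  <chi_rho, chi_7> = (1/16)[1*(12)*conj(2) + 1*(-4)*conj(-2) + 2*(0)*conj(-sqrt(2)) + 2*(0)*conj(0) + 2*(0)*conj(sqrt(2)) + 4*(0)*conj(0) + 4*(2)*conj(0)]
      = (1/16)[(24) + (8) + (0) + (0) + (0) + (0) + (0)] = 32/16 = 2
Dimension check: dim(rho) = sum (mult * dim) = 1*1 + 0*1 + 0*1 + 1*1 + 2*2 + 1*2 + 2*2 = 12 = chi_rho(e) = 12.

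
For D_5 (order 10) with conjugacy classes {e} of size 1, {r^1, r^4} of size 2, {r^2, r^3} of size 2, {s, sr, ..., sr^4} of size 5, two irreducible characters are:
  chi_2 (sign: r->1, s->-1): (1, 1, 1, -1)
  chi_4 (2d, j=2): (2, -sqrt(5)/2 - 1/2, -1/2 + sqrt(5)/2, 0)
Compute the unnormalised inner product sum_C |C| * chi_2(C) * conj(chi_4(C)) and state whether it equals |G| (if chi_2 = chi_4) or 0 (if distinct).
Sum = 0; so <chi_2, chi_4> = 0 (distinct irreducibles are orthogonal).

Compute term by term over conjugacy classes (|C| * chi_2(C) * conj(chi_4(C))):
  1*(1)*conj(2) + 2*(1)*conj(-sqrt(5)/2 - 1/2) + 2*(1)*conj(-1/2 + sqrt(5)/2) + 5*(-1)*conj(0)
  = (2) + (-sqrt(5) - 1) + (-1 + sqrt(5)) + (0)
  = 0.
Dividing by |G| = 10 gives 0/10 = 0, matching the row-orthogonality relation <chi_2, chi_4> = [chi_2 = chi_4].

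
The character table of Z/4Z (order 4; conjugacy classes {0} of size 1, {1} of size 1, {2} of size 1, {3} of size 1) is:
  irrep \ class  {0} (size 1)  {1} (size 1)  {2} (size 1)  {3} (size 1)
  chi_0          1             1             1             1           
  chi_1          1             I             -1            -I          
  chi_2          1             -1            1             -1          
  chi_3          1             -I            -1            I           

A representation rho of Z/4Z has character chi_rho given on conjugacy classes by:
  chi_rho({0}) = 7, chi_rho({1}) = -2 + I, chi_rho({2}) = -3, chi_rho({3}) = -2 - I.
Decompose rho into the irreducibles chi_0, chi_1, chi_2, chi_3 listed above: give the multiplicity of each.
Multiplicities: chi_0: 0, chi_1: 3, chi_2: 2, chi_3: 2.

Derivation: Use <chi_rho, chi> = (1/|G|) sum_C |C| * chi_rho(C) * conj(chi(C)) with |G| = 4 for each irreducible chi in the table:
  <chi_rho, chi_0> = (1/4)[1*(7)*conj(1) + 1*(-2 + I)*conj(1) + 1*(-3)*conj(1) + 1*(-2 - I)*conj(1)]
      = (1/4)[(7) + (-2 + I) + (-3) + (-2 - I)] = 0/4 = 0
  <chi_rho, chi_1> = (1/4)[1*(7)*conj(1) + 1*(-2 + I)*conj(I) + 1*(-3)*conj(-1) + 1*(-2 - I)*conj(-I)]
      = (1/4)[(7) + (1 + 2*I) + (3) + (1 - 2*I)] = 12/4 = 3
  <chi_rho, chi_2> = (1/4)[1*(7)*conj(1) + 1*(-2 + I)*conj(-1) + 1*(-3)*conj(1) + 1*(-2 - I)*conj(-1)]
      = (1/4)[(7) + (2 - I) + (-3) + (2 + I)] = 8/4 = 2
  <chi_rho, chi_3> = (1/4)[1*(7)*conj(1) + 1*(-2 + I)*conj(-I) + 1*(-3)*conj(-1) + 1*(-2 - I)*conj(I)]
      = (1/4)[(7) + (-1 - 2*I) + (3) + (-1 + 2*I)] = 8/4 = 2
(Exp terms are combined using exp(i*s)*conj(exp(i*t)) = exp(i*(s-t)), and sums of them are collapsed using the identity that for every m > 1 the m distinct m-th roots of unity sum to 0, e.g. 1 + exp(2*I*pi/3) + exp(-2*I*pi/3) = 0.)
Dimension check: dim(rho) = sum (mult * dim) = 0*1 + 3*1 + 2*1 + 2*1 = 7 = chi_rho(e) = 7.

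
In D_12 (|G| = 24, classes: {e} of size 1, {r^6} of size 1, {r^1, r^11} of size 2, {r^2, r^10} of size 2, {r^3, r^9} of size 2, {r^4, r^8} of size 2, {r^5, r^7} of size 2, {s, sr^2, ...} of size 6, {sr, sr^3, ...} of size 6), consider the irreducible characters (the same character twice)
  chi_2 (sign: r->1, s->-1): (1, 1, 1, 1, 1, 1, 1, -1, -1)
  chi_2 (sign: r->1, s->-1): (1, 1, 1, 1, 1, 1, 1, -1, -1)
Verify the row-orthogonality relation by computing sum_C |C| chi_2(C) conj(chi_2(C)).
Sum = 24 = |G| = 24; so <chi_2, chi_2> = 1 (norm-1 confirms irreducibility).

Reasoning: Compute term by term over conjugacy classes (|C| * chi_2(C) * conj(chi_2(C))):
  1*(1)*conj(1) + 1*(1)*conj(1) + 2*(1)*conj(1) + 2*(1)*conj(1) + 2*(1)*conj(1) + 2*(1)*conj(1) + 2*(1)*conj(1) + 6*(-1)*conj(-1) + 6*(-1)*conj(-1)
  = (1) + (1) + (2) + (2) + (2) + (2) + (2) + (6) + (6)
  = 24.
Dividing by |G| = 24 gives 24/24 = 1, matching the row-orthogonality relation <chi_2, chi_2> = [chi_2 = chi_2].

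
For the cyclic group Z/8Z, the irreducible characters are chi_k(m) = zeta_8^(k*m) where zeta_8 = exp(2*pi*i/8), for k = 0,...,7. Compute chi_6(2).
chi_6(2) = zeta_8^12 = -1

Reasoning: chi_6(2) = zeta_8^(6*2) = zeta_8^12. Since zeta_8^8 = 1, this equals zeta_8^4 = exp(2*pi*i*4/8) = -1.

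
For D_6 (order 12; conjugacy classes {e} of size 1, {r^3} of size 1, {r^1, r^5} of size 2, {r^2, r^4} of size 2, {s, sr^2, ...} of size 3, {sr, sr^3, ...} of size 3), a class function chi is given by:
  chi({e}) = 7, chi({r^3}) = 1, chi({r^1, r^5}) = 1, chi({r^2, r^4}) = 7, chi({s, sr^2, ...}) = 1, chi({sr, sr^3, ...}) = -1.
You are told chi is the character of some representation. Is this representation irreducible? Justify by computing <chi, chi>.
Not irreducible (reducible): <chi, chi> = 13 > 1.

Why: <chi, chi> = (1/|G|) sum_C |C| * |chi(C)|^2 = (1/12)[1*|7|^2 + 1*|1|^2 + 2*|1|^2 + 2*|7|^2 + 3*|1|^2 + 3*|-1|^2]
  = (1/12)[(49) + (1) + (2) + (98) + (3) + (3)] = 156/12 = 13.
A character is irreducible iff <chi, chi> = 1, so this representation is reducible.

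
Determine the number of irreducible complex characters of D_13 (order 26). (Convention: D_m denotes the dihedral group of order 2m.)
8

The number of irreducible complex representations of a finite group equals its number of conjugacy classes. D_13 has 8 conjugacy classes ((n+3)/2 for n odd), so D_13 (order 26) has exactly 8 irreducible complex representations.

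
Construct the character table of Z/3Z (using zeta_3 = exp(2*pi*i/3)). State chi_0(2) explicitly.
Character table of Z/3Z (irreps indexed chi_0,...,chi_2 with chi_k(m) = zeta_3^(k*m), zeta_3 = exp(2*pi*i/3)):
  irrep \ class  {0} (size 1)  {1} (size 1)    {2} (size 1)  
  chi_0          1             1               1             
  chi_1          1             exp(2*I*pi/3)   exp(-2*I*pi/3)
  chi_2          1             exp(-2*I*pi/3)  exp(2*I*pi/3) 

Spot check: chi_0(2) = zeta_3^(0*2) = zeta_3^0 = 1.

Proof sketch: Z/3Z is abelian, so all 3 irreducible complex representations are 1-dimensional. They are given by chi_k(m) = zeta_3^(k*m) for k = 0,...,2. Row orthogonality: sum_m chi_k(m) conj(chi_l(m)) = 3 * [k = l].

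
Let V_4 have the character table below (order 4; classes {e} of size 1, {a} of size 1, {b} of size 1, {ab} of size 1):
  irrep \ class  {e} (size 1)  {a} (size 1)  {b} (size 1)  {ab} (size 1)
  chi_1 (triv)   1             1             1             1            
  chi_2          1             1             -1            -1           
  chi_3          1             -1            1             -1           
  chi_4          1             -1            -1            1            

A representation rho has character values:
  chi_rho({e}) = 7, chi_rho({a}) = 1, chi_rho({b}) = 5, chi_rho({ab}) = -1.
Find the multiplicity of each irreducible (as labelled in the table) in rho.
Multiplicities: chi_1: 3, chi_2: 1, chi_3: 3, chi_4: 0.

Details: Use <chi_rho, chi> = (1/|G|) sum_C |C| * chi_rho(C) * conj(chi(C)) with |G| = 4 for each irreducible chi in the table:
  <chi_rho, chi_1> = (1/4)[1*(7)*conj(1) + 1*(1)*conj(1) + 1*(5)*conj(1) + 1*(-1)*conj(1)]
      = (1/4)[(7) + (1) + (5) + (-1)] = 12/4 = 3
  <chi_rho, chi_2> = (1/4)[1*(7)*conj(1) + 1*(1)*conj(1) + 1*(5)*conj(-1) + 1*(-1)*conj(-1)]
      = (1/4)[(7) + (1) + (-5) + (1)] = 4/4 = 1
  <chi_rho, chi_3> = (1/4)[1*(7)*conj(1) + 1*(1)*conj(-1) + 1*(5)*conj(1) + 1*(-1)*conj(-1)]
      = (1/4)[(7) + (-1) + (5) + (1)] = 12/4 = 3
  <chi_rho, chi_4> = (1/4)[1*(7)*conj(1) + 1*(1)*conj(-1) + 1*(5)*conj(-1) + 1*(-1)*conj(1)]
      = (1/4)[(7) + (-1) + (-5) + (-1)] = 0/4 = 0
Dimension check: dim(rho) = sum (mult * dim) = 3*1 + 1*1 + 3*1 + 0*1 = 7 = chi_rho(e) = 7.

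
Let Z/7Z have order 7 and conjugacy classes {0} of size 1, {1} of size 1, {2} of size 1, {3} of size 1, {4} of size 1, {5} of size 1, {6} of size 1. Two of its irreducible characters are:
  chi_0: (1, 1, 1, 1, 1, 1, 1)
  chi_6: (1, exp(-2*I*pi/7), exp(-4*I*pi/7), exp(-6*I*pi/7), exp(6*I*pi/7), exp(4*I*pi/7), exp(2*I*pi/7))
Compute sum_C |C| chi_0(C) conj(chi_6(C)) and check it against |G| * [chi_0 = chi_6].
Sum = 0; so <chi_0, chi_6> = 0 (distinct irreducibles are orthogonal).

Solution. Compute term by term over conjugacy classes (|C| * chi_0(C) * conj(chi_6(C))):
  1*(1)*conj(1) + 1*(1)*conj(exp(-2*I*pi/7)) + 1*(1)*conj(exp(-4*I*pi/7)) + 1*(1)*conj(exp(-6*I*pi/7)) + 1*(1)*conj(exp(6*I*pi/7)) + 1*(1)*conj(exp(4*I*pi/7)) + 1*(1)*conj(exp(2*I*pi/7))
  = (1) + (exp(2*I*pi/7)) + (exp(4*I*pi/7)) + (exp(6*I*pi/7)) + (exp(-6*I*pi/7)) + (exp(-4*I*pi/7)) + (exp(-2*I*pi/7))
  = 0.
(Exp terms are combined using exp(i*s)*conj(exp(i*t)) = exp(i*(s-t)), and sums of them are collapsed using the identity that for every m > 1 the m distinct m-th roots of unity sum to 0, e.g. 1 + exp(2*I*pi/3) + exp(-2*I*pi/3) = 0.)
Dividing by |G| = 7 gives 0/7 = 0, matching the row-orthogonality relation <chi_0, chi_6> = [chi_0 = chi_6].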